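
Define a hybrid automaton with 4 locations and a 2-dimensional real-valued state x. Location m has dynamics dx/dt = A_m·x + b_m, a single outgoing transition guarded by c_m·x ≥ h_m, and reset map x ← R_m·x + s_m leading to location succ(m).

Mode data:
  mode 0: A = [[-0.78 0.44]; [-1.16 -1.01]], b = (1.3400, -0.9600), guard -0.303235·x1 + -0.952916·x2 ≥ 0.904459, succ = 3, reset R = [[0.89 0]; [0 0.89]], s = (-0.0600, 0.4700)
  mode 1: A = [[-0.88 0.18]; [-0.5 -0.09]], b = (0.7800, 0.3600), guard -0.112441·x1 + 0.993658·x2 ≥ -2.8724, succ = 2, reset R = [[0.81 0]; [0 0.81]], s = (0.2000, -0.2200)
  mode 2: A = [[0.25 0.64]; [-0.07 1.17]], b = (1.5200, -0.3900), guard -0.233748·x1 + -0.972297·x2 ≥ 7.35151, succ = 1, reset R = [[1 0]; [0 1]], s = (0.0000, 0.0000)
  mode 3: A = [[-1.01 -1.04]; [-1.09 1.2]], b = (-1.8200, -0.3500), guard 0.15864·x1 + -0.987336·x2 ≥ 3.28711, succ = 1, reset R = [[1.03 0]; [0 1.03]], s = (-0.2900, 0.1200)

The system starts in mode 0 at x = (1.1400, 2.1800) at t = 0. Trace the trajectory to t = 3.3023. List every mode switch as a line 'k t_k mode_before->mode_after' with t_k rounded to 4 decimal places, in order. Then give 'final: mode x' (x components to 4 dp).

Mode 0: guard c·x = 0.9045 hit at Δt = 1.3361 (t = 1.3361), x⁻ = (1.4128, -1.3987) → reset → x⁺ = (1.1974, -0.7749), jump to mode 3
Mode 3: guard c·x = 3.2871 hit at Δt = 0.7119 (t = 2.0480), x⁻ = (0.7147, -3.2144) → reset → x⁺ = (0.4461, -3.1909), jump to mode 1
Mode 1: guard c·x = -2.8724 hit at Δt = 0.7836 (t = 2.8316), x⁻ = (0.3596, -2.8500) → reset → x⁺ = (0.4912, -2.5285), jump to mode 2
Mode 2: flow for 0.4707 to horizon, guard not reached → x = (0.2019, -4.6488)

1 1.3361 0->3
2 2.0480 3->1
3 2.8316 1->2
final: 2 0.2019 -4.6488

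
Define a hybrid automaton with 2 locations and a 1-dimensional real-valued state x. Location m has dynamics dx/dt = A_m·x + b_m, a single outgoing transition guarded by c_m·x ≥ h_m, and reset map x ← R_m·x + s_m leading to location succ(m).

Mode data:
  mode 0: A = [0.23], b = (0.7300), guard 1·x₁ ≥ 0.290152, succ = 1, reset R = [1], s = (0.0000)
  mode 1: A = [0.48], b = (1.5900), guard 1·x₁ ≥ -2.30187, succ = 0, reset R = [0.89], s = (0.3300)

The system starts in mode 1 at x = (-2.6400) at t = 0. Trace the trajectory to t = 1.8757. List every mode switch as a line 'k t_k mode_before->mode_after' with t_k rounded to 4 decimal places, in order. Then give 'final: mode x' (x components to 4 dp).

1 0.8486 1->0
final: 0 -1.3309

Mode 1: guard c·x = -2.3019 hit at Δt = 0.8486 (t = 0.8486), x⁻ = (-2.3019) → reset → x⁺ = (-1.7187), jump to mode 0
Mode 0: flow for 1.0271 to horizon, guard not reached → x = (-1.3309)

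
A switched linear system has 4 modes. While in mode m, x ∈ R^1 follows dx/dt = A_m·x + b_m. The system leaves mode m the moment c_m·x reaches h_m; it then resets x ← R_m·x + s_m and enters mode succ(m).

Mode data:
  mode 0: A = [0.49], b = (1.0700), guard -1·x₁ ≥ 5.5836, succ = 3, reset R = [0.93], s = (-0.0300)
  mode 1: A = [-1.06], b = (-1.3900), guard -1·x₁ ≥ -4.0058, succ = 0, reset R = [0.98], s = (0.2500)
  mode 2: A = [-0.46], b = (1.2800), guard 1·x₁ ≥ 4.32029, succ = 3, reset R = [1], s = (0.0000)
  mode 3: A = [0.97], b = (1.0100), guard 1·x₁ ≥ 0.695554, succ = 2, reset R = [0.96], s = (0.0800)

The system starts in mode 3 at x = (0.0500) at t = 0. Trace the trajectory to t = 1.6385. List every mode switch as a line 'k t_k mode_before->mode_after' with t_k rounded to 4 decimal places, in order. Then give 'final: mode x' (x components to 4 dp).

Mode 3: guard c·x = 0.6956 hit at Δt = 0.4791 (t = 0.4791), x⁻ = (0.6956) → reset → x⁺ = (0.7477), jump to mode 2
Mode 2: flow for 1.1594 to horizon, guard not reached → x = (1.5888)

1 0.4791 3->2
final: 2 1.5888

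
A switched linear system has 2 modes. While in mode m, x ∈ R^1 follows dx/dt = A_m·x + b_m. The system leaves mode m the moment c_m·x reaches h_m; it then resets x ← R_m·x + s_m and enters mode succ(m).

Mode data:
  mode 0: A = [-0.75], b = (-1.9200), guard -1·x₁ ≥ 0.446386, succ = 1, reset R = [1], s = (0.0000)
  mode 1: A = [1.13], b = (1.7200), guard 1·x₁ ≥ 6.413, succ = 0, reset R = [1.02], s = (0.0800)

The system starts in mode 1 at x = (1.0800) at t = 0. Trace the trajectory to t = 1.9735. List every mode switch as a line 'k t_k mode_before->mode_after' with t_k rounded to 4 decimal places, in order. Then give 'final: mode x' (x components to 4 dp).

Mode 1: guard c·x = 6.4130 hit at Δt = 0.9867 (t = 0.9867), x⁻ = (6.4130) → reset → x⁺ = (6.6213), jump to mode 0
Mode 0: flow for 0.9868 to horizon, guard not reached → x = (1.8201)

1 0.9867 1->0
final: 0 1.8201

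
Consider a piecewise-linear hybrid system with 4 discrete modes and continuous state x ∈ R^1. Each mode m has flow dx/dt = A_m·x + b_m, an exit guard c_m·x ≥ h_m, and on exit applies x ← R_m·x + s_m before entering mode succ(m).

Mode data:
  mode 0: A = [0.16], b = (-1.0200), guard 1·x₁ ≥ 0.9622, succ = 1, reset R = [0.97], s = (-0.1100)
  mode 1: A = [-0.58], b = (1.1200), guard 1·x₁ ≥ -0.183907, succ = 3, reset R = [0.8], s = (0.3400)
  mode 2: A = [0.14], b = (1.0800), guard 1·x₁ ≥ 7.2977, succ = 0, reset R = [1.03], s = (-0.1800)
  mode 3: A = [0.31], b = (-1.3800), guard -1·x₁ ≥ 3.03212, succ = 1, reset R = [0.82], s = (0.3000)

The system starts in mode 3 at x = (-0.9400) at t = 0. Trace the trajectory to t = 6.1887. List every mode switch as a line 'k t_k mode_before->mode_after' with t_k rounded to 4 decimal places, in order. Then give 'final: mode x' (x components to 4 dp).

Mode 3: guard c·x = 3.0321 hit at Δt = 1.0577 (t = 1.0577), x⁻ = (-3.0321) → reset → x⁺ = (-2.1863), jump to mode 1
Mode 1: guard c·x = -0.1839 hit at Δt = 1.1486 (t = 2.2063), x⁻ = (-0.1839) → reset → x⁺ = (0.1929), jump to mode 3
Mode 3: guard c·x = 3.0321 hit at Δt = 1.8186 (t = 4.0249), x⁻ = (-3.0321) → reset → x⁺ = (-2.1863), jump to mode 1
Mode 1: guard c·x = -0.1839 hit at Δt = 1.1486 (t = 5.1735), x⁻ = (-0.1839) → reset → x⁺ = (0.1929), jump to mode 3
Mode 3: flow for 1.0152 to horizon, guard not reached → x = (-1.3823)

1 1.0577 3->1
2 2.2063 1->3
3 4.0249 3->1
4 5.1735 1->3
final: 3 -1.3823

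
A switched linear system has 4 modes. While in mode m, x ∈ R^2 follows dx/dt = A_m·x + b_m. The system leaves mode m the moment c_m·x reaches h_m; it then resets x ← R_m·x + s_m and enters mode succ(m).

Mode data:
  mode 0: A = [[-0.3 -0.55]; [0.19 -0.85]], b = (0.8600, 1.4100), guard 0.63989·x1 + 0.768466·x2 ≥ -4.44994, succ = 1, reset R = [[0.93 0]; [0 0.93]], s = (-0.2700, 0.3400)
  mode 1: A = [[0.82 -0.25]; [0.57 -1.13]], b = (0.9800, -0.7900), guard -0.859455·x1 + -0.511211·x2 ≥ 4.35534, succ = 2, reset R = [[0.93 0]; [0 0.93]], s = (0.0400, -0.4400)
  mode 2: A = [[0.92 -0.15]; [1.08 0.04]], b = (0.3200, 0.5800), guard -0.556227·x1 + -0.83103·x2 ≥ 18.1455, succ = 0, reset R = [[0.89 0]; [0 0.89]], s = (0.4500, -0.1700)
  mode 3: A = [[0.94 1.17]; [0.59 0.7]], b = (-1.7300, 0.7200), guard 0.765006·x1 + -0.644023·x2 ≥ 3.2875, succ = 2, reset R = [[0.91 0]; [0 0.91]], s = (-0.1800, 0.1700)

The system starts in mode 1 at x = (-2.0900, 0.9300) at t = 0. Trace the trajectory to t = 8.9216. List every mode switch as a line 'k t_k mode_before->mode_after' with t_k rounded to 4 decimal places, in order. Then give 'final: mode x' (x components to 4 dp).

Mode 1: guard c·x = 4.3553 hit at Δt = 1.5223 (t = 1.5223), x⁻ = (-4.0342, -1.7372) → reset → x⁺ = (-3.7118, -2.0556), jump to mode 2
Mode 2: guard c·x = 18.1455 hit at Δt = 1.5957 (t = 3.1180), x⁻ = (-12.0197, -13.7899) → reset → x⁺ = (-10.2475, -12.4430), jump to mode 0
Mode 0: guard c·x = -4.4499 hit at Δt = 1.2137 (t = 4.3317), x⁻ = (-2.0824, -4.0567) → reset → x⁺ = (-2.2066, -3.4327), jump to mode 1
Mode 1: guard c·x = 4.3553 hit at Δt = 2.5629 (t = 6.8946), x⁻ = (-3.7127, -2.2778) → reset → x⁺ = (-3.4128, -2.5583), jump to mode 2
Mode 2: guard c·x = 18.1455 hit at Δt = 1.6952 (t = 8.5898), x⁻ = (-11.4038, -14.2021) → reset → x⁺ = (-9.6994, -12.8099), jump to mode 0
Mode 0: flow for 0.3318 to horizon, guard not reached → x = (-6.5685, -9.6927)

1 1.5223 1->2
2 3.1180 2->0
3 4.3317 0->1
4 6.8946 1->2
5 8.5898 2->0
final: 0 -6.5685 -9.6927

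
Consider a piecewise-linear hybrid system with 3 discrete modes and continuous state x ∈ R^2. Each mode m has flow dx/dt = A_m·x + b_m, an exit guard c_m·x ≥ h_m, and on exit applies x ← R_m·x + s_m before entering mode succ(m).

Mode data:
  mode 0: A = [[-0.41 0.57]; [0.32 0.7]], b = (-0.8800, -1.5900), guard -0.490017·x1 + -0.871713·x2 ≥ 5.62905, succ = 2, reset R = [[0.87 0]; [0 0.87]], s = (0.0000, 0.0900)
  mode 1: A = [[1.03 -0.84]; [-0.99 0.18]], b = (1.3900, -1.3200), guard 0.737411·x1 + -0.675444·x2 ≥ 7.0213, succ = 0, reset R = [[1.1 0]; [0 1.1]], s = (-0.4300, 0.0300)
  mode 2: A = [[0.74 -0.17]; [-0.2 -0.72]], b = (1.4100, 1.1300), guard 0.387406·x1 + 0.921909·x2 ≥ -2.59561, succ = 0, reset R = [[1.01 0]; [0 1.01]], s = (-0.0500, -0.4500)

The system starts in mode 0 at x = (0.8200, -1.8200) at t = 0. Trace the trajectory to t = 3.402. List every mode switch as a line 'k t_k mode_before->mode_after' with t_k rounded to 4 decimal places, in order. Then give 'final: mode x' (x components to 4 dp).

Mode 0: guard c·x = 5.6291 hit at Δt = 0.9090 (t = 0.9090), x⁻ = (-1.6340, -5.5389) → reset → x⁺ = (-1.4216, -4.7289), jump to mode 2
Mode 2: guard c·x = -2.5956 hit at Δt = 0.5705 (t = 1.4795), x⁻ = (-0.7314, -2.5081) → reset → x⁺ = (-0.7887, -2.9832), jump to mode 0
Mode 0: guard c·x = 5.6291 hit at Δt = 0.4768 (t = 1.9563), x⁻ = (-2.0427, -5.3092) → reset → x⁺ = (-1.7771, -4.5290), jump to mode 2
Mode 2: guard c·x = -2.5956 hit at Δt = 0.5886 (t = 2.5449), x⁻ = (-1.2807, -2.2773) → reset → x⁺ = (-1.3435, -2.7501), jump to mode 0
Mode 0: guard c·x = 5.6291 hit at Δt = 0.4787 (t = 3.0236), x⁻ = (-2.4467, -5.0821) → reset → x⁺ = (-2.1286, -4.3314), jump to mode 2
Mode 2: flow for 0.3784 to horizon, guard not reached → x = (-1.9364, -2.7901)

1 0.9090 0->2
2 1.4795 2->0
3 1.9563 0->2
4 2.5449 2->0
5 3.0236 0->2
final: 2 -1.9364 -2.7901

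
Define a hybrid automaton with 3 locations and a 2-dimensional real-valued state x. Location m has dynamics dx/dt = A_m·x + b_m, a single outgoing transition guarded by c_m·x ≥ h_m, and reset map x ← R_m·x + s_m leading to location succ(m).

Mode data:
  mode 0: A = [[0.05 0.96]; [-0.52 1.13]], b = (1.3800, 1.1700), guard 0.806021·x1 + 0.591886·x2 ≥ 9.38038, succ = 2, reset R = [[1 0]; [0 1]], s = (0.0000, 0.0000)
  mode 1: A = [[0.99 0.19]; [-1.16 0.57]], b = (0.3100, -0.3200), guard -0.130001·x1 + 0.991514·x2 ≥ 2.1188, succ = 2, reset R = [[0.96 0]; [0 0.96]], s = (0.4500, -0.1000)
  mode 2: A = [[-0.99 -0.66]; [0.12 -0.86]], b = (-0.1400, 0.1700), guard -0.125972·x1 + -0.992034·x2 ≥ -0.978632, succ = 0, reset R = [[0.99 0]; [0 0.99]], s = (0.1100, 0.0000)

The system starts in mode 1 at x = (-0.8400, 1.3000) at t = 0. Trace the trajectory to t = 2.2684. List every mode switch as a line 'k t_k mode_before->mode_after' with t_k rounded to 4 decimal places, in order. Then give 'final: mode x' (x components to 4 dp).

1 0.4300 1->2
2 1.0915 2->0
final: 0 4.6106 5.6705

Mode 1: guard c·x = 2.1188 hit at Δt = 0.4300 (t = 0.4300), x⁻ = (-0.9555, 2.0117) → reset → x⁺ = (-0.4673, 1.8312), jump to mode 2
Mode 2: guard c·x = -0.9786 hit at Δt = 0.6615 (t = 1.0915), x⁻ = (-0.7537, 1.0822) → reset → x⁺ = (-0.6362, 1.0714), jump to mode 0
Mode 0: flow for 1.1769 to horizon, guard not reached → x = (4.6106, 5.6705)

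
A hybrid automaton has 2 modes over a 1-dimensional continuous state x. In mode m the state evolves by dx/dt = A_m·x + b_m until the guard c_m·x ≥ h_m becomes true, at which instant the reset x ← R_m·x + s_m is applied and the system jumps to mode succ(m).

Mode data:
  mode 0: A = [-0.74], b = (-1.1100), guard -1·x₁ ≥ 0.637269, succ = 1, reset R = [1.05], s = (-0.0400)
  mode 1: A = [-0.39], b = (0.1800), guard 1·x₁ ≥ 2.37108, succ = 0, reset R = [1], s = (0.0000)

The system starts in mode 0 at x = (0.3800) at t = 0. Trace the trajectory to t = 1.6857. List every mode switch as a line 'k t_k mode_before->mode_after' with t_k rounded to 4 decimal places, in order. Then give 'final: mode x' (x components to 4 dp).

1 1.0526 0->1
final: 1 -0.4530

Mode 0: guard c·x = 0.6373 hit at Δt = 1.0526 (t = 1.0526), x⁻ = (-0.6373) → reset → x⁺ = (-0.7091), jump to mode 1
Mode 1: flow for 0.6331 to horizon, guard not reached → x = (-0.4530)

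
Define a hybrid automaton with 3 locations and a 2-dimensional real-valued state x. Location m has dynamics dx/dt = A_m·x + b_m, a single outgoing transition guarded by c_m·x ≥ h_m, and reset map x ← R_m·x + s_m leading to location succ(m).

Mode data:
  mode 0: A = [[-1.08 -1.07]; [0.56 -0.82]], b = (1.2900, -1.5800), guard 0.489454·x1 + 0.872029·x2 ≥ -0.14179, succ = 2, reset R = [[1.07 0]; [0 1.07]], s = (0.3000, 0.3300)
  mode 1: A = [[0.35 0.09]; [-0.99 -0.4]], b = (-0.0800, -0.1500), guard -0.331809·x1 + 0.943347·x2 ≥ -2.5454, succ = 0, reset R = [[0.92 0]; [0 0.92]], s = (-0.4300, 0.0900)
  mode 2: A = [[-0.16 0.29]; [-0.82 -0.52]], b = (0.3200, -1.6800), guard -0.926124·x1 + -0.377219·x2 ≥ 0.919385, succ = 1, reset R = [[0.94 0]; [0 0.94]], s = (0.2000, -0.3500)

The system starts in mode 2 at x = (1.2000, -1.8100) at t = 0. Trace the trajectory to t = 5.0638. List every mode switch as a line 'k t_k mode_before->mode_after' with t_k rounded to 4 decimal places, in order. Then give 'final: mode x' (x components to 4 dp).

Mode 2: guard c·x = 0.9194 hit at Δt = 1.5088 (t = 1.5088), x⁻ = (0.3142, -3.2086) → reset → x⁺ = (0.4953, -3.3661), jump to mode 1
Mode 1: guard c·x = -2.5454 hit at Δt = 1.1252 (t = 2.6340), x⁻ = (0.2509, -2.6100) → reset → x⁺ = (-0.1992, -2.3112), jump to mode 0
Mode 0: guard c·x = -0.1418 hit at Δt = 1.2773 (t = 3.9113), x⁻ = (2.1633, -1.3768) → reset → x⁺ = (2.6147, -1.1432), jump to mode 2
Mode 2: flow for 1.1525 to horizon, guard not reached → x = (1.7117, -3.6284)

1 1.5088 2->1
2 2.6340 1->0
3 3.9113 0->2
final: 2 1.7117 -3.6284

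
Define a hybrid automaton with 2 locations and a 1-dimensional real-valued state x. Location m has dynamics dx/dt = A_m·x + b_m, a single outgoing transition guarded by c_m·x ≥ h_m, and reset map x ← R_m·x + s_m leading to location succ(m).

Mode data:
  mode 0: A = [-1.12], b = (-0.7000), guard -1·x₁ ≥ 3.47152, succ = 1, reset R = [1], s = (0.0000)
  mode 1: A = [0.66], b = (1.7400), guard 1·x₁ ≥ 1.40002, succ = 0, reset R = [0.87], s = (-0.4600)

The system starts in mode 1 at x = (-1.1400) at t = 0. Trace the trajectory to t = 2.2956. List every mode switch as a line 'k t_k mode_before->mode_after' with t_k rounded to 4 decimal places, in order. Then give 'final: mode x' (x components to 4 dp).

Mode 1: guard c·x = 1.4000 hit at Δt = 1.5035 (t = 1.5035), x⁻ = (1.4000) → reset → x⁺ = (0.7580), jump to mode 0
Mode 0: flow for 0.7921 to horizon, guard not reached → x = (-0.0554)

1 1.5035 1->0
final: 0 -0.0554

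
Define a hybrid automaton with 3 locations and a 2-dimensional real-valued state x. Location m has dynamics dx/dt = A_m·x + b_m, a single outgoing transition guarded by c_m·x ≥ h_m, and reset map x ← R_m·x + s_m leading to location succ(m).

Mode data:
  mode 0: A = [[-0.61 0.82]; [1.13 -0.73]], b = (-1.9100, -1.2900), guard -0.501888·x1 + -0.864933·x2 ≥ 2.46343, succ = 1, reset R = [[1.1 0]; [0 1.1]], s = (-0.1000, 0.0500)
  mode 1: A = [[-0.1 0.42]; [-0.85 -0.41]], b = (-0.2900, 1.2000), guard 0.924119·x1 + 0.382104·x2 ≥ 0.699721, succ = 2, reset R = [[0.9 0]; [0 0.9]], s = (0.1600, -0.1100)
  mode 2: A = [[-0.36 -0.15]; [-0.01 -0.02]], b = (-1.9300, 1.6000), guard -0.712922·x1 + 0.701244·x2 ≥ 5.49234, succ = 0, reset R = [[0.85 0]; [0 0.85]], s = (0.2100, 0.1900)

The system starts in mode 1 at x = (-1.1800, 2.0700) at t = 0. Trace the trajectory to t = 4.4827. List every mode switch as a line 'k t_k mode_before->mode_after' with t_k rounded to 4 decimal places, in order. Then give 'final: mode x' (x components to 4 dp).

Mode 1: guard c·x = 0.6997 hit at Δt = 0.8954 (t = 0.8954), x⁻ = (-0.4164, 2.8384) → reset → x⁺ = (-0.2148, 2.4446), jump to mode 2
Mode 2: guard c·x = 5.4923 hit at Δt = 1.5043 (t = 2.3997), x⁻ = (-3.0137, 4.7684) → reset → x⁺ = (-2.3516, 4.2431), jump to mode 0
Mode 0: guard c·x = 2.4634 hit at Δt = 1.4066 (t = 3.8063), x⁻ = (-2.3667, -1.4748) → reset → x⁺ = (-2.7034, -1.5723), jump to mode 1
Mode 1: flow for 0.6764 to horizon, guard not reached → x = (-2.7862, 0.9264)

1 0.8954 1->2
2 2.3997 2->0
3 3.8063 0->1
final: 1 -2.7862 0.9264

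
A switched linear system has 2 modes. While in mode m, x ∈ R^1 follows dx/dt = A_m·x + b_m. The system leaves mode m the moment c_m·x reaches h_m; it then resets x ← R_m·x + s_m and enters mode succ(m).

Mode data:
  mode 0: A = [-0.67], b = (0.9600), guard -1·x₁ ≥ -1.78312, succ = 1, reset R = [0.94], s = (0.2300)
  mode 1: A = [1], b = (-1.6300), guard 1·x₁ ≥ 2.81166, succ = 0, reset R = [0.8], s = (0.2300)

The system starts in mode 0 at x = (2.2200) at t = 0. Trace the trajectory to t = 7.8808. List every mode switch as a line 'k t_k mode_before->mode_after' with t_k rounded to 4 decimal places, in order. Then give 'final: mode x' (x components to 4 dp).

Mode 0: guard c·x = -1.7831 hit at Δt = 1.2085 (t = 1.2085), x⁻ = (1.7831) → reset → x⁺ = (1.9061), jump to mode 1
Mode 1: guard c·x = 2.8117 hit at Δt = 1.4538 (t = 2.6623), x⁻ = (2.8117) → reset → x⁺ = (2.4793), jump to mode 0
Mode 0: guard c·x = -1.7831 hit at Δt = 1.6335 (t = 4.2958), x⁻ = (1.7831) → reset → x⁺ = (1.9061), jump to mode 1
Mode 1: guard c·x = 2.8117 hit at Δt = 1.4538 (t = 5.7496), x⁻ = (2.8117) → reset → x⁺ = (2.4793), jump to mode 0
Mode 0: guard c·x = -1.7831 hit at Δt = 1.6335 (t = 7.3831), x⁻ = (1.7831) → reset → x⁺ = (1.9061), jump to mode 1
Mode 1: flow for 0.4977 to horizon, guard not reached → x = (2.0842)

1 1.2085 0->1
2 2.6623 1->0
3 4.2958 0->1
4 5.7496 1->0
5 7.3831 0->1
final: 1 2.0842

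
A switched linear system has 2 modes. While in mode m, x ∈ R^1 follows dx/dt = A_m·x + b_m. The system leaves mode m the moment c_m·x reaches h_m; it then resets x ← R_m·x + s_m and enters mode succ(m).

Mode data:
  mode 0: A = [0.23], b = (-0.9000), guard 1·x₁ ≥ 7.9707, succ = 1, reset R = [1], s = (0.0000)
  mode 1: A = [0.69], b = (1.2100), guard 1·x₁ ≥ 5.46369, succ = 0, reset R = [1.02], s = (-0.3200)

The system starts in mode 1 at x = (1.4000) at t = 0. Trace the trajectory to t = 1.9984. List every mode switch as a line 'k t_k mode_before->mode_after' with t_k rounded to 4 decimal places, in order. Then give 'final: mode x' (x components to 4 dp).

Mode 1: guard c·x = 5.4637 hit at Δt = 1.1999 (t = 1.1999), x⁻ = (5.4637) → reset → x⁺ = (5.2530), jump to mode 0
Mode 0: flow for 0.7985 to horizon, guard not reached → x = (5.5231)

1 1.1999 1->0
final: 0 5.5231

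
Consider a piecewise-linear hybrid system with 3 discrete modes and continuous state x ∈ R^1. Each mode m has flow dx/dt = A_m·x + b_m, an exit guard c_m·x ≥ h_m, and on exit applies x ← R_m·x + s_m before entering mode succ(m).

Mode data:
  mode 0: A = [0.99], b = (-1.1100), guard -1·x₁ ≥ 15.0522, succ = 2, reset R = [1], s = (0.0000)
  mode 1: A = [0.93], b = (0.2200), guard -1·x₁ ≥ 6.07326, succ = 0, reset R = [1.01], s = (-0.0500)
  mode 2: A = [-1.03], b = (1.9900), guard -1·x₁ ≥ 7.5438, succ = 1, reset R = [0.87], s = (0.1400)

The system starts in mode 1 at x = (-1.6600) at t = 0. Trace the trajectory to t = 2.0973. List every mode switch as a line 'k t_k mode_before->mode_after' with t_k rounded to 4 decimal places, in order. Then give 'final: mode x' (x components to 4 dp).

1 1.5173 1->0
final: 0 -11.8507

Mode 1: guard c·x = 6.0733 hit at Δt = 1.5173 (t = 1.5173), x⁻ = (-6.0733) → reset → x⁺ = (-6.1840), jump to mode 0
Mode 0: flow for 0.5800 to horizon, guard not reached → x = (-11.8507)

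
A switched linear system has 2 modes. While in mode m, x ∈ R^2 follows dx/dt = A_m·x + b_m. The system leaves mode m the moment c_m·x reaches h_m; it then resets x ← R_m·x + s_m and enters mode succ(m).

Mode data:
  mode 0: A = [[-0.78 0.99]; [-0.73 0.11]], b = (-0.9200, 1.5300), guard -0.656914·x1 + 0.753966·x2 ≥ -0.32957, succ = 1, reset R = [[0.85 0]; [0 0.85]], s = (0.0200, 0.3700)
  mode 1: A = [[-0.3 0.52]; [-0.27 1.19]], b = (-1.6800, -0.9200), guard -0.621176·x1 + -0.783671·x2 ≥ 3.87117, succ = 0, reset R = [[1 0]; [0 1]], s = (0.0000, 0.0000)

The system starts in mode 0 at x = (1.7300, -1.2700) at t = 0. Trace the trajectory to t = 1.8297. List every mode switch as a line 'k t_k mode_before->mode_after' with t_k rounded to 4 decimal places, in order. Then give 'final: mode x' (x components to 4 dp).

1 0.7666 0->1
final: 1 -2.0118 -1.8376

Mode 0: guard c·x = -0.3296 hit at Δt = 0.7666 (t = 0.7666), x⁻ = (-0.1310, -0.5513) → reset → x⁺ = (-0.0914, -0.0986), jump to mode 1
Mode 1: flow for 1.0631 to horizon, guard not reached → x = (-2.0118, -1.8376)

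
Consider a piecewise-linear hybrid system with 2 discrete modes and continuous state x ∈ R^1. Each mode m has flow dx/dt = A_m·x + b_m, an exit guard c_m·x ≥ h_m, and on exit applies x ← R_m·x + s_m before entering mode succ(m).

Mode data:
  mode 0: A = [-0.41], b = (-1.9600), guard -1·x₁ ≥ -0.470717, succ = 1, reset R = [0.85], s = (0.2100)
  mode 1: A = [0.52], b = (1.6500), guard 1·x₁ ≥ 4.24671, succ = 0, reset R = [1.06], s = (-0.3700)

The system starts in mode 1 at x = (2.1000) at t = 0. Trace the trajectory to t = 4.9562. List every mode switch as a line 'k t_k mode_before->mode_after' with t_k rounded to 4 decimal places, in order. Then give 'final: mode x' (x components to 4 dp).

Mode 1: guard c·x = 4.2467 hit at Δt = 0.6568 (t = 0.6568), x⁻ = (4.2467) → reset → x⁺ = (4.1315), jump to mode 0
Mode 0: guard c·x = -0.4707 hit at Δt = 1.2901 (t = 1.9469), x⁻ = (0.4707) → reset → x⁺ = (0.6101), jump to mode 1
Mode 1: guard c·x = 4.2467 hit at Δt = 1.2954 (t = 3.2423), x⁻ = (4.2467) → reset → x⁺ = (4.1315), jump to mode 0
Mode 0: guard c·x = -0.4707 hit at Δt = 1.2901 (t = 4.5324), x⁻ = (0.4707) → reset → x⁺ = (0.6101), jump to mode 1
Mode 1: flow for 0.4238 to horizon, guard not reached → x = (1.5429)

1 0.6568 1->0
2 1.9469 0->1
3 3.2423 1->0
4 4.5324 0->1
final: 1 1.5429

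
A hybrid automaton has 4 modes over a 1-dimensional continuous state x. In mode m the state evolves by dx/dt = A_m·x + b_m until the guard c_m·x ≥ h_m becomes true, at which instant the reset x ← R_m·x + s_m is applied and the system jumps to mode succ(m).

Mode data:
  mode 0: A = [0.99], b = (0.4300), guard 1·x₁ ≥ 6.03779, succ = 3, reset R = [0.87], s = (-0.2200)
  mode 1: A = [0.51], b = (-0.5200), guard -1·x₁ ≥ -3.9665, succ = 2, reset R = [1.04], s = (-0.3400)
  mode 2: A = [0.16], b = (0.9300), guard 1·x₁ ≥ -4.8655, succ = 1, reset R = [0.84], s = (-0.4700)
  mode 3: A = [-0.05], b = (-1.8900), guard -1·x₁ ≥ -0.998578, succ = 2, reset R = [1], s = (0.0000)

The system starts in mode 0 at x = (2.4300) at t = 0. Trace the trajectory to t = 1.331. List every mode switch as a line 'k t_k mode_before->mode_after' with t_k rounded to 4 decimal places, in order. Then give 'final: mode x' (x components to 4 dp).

1 0.8234 0->3
final: 3 3.9595

Mode 0: guard c·x = 6.0378 hit at Δt = 0.8234 (t = 0.8234), x⁻ = (6.0378) → reset → x⁺ = (5.0329), jump to mode 3
Mode 3: flow for 0.5076 to horizon, guard not reached → x = (3.9595)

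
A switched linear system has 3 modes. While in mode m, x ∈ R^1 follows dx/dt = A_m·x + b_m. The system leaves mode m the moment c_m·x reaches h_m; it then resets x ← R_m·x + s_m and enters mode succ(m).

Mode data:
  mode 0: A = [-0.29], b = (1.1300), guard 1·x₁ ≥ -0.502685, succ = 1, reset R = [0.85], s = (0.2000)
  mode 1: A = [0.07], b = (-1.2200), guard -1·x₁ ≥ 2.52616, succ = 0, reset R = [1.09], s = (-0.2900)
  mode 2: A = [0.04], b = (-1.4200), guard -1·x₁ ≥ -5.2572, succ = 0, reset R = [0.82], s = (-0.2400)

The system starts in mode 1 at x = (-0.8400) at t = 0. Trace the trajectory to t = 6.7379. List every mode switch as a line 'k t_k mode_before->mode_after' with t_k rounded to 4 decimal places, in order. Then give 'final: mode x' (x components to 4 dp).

1 1.2612 1->0
2 2.8332 0->1
3 4.5818 1->0
4 6.1538 0->1
final: 1 -0.9642

Mode 1: guard c·x = 2.5262 hit at Δt = 1.2612 (t = 1.2612), x⁻ = (-2.5262) → reset → x⁺ = (-3.0435), jump to mode 0
Mode 0: guard c·x = -0.5027 hit at Δt = 1.5720 (t = 2.8332), x⁻ = (-0.5027) → reset → x⁺ = (-0.2273), jump to mode 1
Mode 1: guard c·x = 2.5262 hit at Δt = 1.7486 (t = 4.5818), x⁻ = (-2.5262) → reset → x⁺ = (-3.0435), jump to mode 0
Mode 0: guard c·x = -0.5027 hit at Δt = 1.5720 (t = 6.1538), x⁻ = (-0.5027) → reset → x⁺ = (-0.2273), jump to mode 1
Mode 1: flow for 0.5841 to horizon, guard not reached → x = (-0.9642)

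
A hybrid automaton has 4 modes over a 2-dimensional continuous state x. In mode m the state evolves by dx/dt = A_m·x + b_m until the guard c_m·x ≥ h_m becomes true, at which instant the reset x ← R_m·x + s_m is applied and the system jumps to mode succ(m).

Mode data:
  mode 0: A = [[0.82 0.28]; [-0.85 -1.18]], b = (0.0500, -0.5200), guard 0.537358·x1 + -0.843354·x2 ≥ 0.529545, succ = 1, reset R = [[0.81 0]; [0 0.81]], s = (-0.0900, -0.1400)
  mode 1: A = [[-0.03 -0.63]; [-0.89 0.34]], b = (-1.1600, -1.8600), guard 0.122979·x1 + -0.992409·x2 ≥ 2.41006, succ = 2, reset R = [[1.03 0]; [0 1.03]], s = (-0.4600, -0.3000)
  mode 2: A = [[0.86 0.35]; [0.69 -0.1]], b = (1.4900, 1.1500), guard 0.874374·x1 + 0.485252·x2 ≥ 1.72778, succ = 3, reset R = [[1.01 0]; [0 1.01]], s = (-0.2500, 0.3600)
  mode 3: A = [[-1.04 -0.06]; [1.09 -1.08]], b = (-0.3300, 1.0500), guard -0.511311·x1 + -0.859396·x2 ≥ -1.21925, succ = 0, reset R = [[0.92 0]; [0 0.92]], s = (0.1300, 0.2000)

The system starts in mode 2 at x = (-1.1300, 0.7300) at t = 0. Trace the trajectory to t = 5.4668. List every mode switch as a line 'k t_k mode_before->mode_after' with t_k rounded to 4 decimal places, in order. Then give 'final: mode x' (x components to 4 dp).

1 1.2996 2->3
2 2.4317 3->0
3 3.6320 0->1
4 4.4718 1->2
final: 2 0.4585 -1.4238

Mode 2: guard c·x = 1.7278 hit at Δt = 1.2996 (t = 1.2996), x⁻ = (0.9753, 1.8032) → reset → x⁺ = (0.7351, 2.1812), jump to mode 3
Mode 3: guard c·x = -1.2192 hit at Δt = 1.1321 (t = 2.4317), x⁻ = (-0.0630, 1.4562) → reset → x⁺ = (0.0720, 1.5397), jump to mode 0
Mode 0: guard c·x = 0.5295 hit at Δt = 1.2003 (t = 3.6320), x⁻ = (0.6722, -0.1996) → reset → x⁺ = (0.4545, -0.3017), jump to mode 1
Mode 1: guard c·x = 2.4101 hit at Δt = 0.8398 (t = 4.4718), x⁻ = (0.1743, -2.4069) → reset → x⁺ = (-0.2805, -2.7791), jump to mode 2
Mode 2: flow for 0.9950 to horizon, guard not reached → x = (0.4585, -1.4238)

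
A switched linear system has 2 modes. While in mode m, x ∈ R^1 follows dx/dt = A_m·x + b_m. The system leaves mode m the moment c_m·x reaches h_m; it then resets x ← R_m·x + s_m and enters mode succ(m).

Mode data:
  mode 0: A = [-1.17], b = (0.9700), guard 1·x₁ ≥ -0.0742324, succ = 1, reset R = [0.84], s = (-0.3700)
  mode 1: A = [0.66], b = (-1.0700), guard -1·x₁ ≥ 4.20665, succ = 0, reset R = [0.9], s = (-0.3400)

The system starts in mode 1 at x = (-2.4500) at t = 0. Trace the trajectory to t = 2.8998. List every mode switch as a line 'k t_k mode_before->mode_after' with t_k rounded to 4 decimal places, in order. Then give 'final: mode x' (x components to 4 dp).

1 0.5435 1->0
2 1.9983 0->1
final: 1 -2.1019

Mode 1: guard c·x = 4.2066 hit at Δt = 0.5435 (t = 0.5435), x⁻ = (-4.2066) → reset → x⁺ = (-4.1260), jump to mode 0
Mode 0: guard c·x = -0.0742 hit at Δt = 1.4548 (t = 1.9983), x⁻ = (-0.0742) → reset → x⁺ = (-0.4324), jump to mode 1
Mode 1: flow for 0.9015 to horizon, guard not reached → x = (-2.1019)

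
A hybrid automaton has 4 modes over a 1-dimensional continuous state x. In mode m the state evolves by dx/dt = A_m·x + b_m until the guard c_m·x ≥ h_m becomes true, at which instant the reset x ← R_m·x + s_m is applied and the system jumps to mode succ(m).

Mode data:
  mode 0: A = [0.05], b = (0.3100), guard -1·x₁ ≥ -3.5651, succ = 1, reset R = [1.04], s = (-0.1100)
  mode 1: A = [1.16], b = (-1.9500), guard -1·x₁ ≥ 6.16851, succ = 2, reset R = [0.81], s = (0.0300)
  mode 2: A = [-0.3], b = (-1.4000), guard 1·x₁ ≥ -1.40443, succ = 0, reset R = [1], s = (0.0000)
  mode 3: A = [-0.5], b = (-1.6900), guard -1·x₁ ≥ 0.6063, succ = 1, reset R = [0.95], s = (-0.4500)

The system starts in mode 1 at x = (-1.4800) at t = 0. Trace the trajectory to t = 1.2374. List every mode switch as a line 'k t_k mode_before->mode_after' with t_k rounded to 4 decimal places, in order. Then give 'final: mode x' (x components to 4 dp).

Mode 1: guard c·x = 6.1685 hit at Δt = 0.7841 (t = 0.7841), x⁻ = (-6.1685) → reset → x⁺ = (-4.9665), jump to mode 2
Mode 2: flow for 0.4533 to horizon, guard not reached → x = (-4.9284)

1 0.7841 1->2
final: 2 -4.9284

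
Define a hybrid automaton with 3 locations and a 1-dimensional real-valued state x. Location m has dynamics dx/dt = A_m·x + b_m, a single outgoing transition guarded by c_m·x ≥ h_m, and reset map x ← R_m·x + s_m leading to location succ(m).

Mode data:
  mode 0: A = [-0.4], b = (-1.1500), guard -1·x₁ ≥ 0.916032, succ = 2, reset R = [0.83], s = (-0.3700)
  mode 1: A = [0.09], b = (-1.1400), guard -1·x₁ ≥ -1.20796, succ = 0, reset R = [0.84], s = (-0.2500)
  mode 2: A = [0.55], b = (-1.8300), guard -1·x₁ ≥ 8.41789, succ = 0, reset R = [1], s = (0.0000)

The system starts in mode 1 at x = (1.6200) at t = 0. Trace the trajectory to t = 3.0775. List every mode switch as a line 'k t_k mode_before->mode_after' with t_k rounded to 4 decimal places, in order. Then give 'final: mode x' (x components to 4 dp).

1 0.4069 1->0
2 1.9556 0->2
final: 2 -4.9346

Mode 1: guard c·x = -1.2080 hit at Δt = 0.4069 (t = 0.4069), x⁻ = (1.2080) → reset → x⁺ = (0.7647), jump to mode 0
Mode 0: guard c·x = 0.9160 hit at Δt = 1.5487 (t = 1.9556), x⁻ = (-0.9160) → reset → x⁺ = (-1.1303), jump to mode 2
Mode 2: flow for 1.1219 to horizon, guard not reached → x = (-4.9346)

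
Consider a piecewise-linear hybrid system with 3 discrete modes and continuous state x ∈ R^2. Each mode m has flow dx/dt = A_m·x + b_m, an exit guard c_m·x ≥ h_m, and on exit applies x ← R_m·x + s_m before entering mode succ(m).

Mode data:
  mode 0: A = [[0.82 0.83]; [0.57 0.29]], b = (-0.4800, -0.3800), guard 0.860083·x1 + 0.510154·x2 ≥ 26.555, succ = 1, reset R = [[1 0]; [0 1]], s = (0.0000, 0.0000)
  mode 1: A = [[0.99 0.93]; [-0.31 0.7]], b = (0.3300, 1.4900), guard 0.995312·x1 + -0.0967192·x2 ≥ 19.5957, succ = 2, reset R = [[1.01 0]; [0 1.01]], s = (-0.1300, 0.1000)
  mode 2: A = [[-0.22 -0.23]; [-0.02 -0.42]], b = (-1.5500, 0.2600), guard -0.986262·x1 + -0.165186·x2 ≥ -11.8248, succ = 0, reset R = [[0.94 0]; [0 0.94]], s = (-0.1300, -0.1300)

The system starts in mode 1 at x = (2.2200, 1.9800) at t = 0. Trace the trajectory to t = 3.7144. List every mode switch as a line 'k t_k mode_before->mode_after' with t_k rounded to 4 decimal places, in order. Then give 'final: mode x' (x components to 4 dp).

1 1.4759 1->2
2 2.9826 2->0
final: 0 22.9633 9.0206

Mode 1: guard c·x = 19.5957 hit at Δt = 1.4759 (t = 1.4759), x⁻ = (20.0273, 3.4917) → reset → x⁺ = (20.0976, 3.6266), jump to mode 2
Mode 2: guard c·x = -11.8248 hit at Δt = 1.5067 (t = 2.9826), x⁻ = (11.6750, 1.8777) → reset → x⁺ = (10.8445, 1.6350), jump to mode 0
Mode 0: flow for 0.7318 to horizon, guard not reached → x = (22.9633, 9.0206)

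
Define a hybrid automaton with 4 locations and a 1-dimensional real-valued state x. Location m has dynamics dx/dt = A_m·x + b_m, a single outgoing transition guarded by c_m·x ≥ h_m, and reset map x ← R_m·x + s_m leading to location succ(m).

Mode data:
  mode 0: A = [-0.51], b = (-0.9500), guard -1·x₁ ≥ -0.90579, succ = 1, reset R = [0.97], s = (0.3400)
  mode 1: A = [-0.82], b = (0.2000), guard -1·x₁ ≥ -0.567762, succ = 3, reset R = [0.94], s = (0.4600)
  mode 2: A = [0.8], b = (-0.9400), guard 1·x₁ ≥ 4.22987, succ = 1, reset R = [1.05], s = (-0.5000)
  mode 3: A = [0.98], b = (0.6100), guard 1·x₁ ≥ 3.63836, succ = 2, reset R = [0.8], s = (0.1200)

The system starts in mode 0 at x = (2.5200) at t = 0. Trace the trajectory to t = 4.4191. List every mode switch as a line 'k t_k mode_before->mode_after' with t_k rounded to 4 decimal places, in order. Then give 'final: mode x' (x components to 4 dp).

Mode 0: guard c·x = -0.9058 hit at Δt = 0.9007 (t = 0.9007), x⁻ = (0.9058) → reset → x⁺ = (1.2186), jump to mode 1
Mode 1: guard c·x = -0.5678 hit at Δt = 1.3437 (t = 2.2444), x⁻ = (0.5678) → reset → x⁺ = (0.9937), jump to mode 3
Mode 3: guard c·x = 3.6384 hit at Δt = 0.9892 (t = 3.2336), x⁻ = (3.6384) → reset → x⁺ = (3.0307), jump to mode 2
Mode 2: guard c·x = 4.2299 hit at Δt = 0.6231 (t = 3.8567), x⁻ = (4.2299) → reset → x⁺ = (3.9414), jump to mode 1
Mode 1: flow for 0.5624 to horizon, guard not reached → x = (2.5753)

1 0.9007 0->1
2 2.2444 1->3
3 3.2336 3->2
4 3.8567 2->1
final: 1 2.5753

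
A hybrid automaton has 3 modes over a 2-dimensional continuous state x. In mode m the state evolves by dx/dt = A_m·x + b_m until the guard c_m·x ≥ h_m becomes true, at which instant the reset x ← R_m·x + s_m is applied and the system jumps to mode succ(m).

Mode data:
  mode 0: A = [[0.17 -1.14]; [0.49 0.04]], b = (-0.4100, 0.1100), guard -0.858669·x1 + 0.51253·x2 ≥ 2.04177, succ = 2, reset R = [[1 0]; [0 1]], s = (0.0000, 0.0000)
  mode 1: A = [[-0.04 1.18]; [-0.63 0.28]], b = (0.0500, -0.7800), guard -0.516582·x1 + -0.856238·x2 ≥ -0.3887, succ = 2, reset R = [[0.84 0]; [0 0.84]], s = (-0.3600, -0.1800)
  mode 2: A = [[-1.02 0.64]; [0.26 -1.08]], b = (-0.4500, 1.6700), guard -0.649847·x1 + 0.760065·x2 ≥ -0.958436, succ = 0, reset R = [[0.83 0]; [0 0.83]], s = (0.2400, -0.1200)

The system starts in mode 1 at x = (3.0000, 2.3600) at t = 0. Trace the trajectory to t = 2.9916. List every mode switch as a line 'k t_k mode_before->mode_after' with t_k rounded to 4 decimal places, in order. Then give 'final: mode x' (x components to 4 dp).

1 1.3309 1->2
2 1.8144 2->0
final: 0 0.8290 0.5552

Mode 1: guard c·x = -0.3887 hit at Δt = 1.3309 (t = 1.3309), x⁻ = (3.6293, -1.7357) → reset → x⁺ = (2.6886, -1.6380), jump to mode 2
Mode 2: guard c·x = -0.9584 hit at Δt = 0.4835 (t = 1.8144), x⁻ = (1.2838, -0.1633) → reset → x⁺ = (1.3056, -0.2556), jump to mode 0
Mode 0: flow for 1.1772 to horizon, guard not reached → x = (0.8290, 0.5552)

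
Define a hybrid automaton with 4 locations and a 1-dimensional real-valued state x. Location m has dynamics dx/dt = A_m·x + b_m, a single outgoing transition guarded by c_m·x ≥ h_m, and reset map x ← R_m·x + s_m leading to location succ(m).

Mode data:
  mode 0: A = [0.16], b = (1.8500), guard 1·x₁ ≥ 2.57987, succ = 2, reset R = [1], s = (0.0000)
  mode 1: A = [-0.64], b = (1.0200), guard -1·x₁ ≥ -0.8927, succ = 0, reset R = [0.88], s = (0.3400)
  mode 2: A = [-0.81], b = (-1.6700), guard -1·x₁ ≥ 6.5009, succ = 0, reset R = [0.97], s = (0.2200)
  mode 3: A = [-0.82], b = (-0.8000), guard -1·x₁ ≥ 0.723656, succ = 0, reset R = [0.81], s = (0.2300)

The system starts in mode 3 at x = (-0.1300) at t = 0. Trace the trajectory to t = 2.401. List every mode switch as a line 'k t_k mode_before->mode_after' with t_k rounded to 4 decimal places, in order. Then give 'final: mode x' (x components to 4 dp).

Mode 3: guard c·x = 0.7237 hit at Δt = 1.4766 (t = 1.4766), x⁻ = (-0.7237) → reset → x⁺ = (-0.3562), jump to mode 0
Mode 0: flow for 0.9244 to horizon, guard not reached → x = (1.4301)

1 1.4766 3->0
final: 0 1.4301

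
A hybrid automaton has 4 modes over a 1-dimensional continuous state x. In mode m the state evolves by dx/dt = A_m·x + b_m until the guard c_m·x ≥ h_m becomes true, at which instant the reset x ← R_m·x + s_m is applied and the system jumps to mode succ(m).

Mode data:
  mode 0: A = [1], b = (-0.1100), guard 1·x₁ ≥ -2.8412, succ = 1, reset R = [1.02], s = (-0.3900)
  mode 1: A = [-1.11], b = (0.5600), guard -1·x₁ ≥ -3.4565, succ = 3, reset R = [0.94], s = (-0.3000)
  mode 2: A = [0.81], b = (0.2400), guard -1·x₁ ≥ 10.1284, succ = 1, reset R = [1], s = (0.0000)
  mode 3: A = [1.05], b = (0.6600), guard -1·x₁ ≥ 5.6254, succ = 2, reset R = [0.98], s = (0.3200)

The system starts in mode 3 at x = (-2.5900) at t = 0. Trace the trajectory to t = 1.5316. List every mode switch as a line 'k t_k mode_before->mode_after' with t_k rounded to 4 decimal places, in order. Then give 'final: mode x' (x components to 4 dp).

Mode 3: guard c·x = 5.6254 hit at Δt = 0.8906 (t = 0.8906), x⁻ = (-5.6254) → reset → x⁺ = (-5.1929), jump to mode 2
Mode 2: flow for 0.6410 to horizon, guard not reached → x = (-8.5260)

1 0.8906 3->2
final: 2 -8.5260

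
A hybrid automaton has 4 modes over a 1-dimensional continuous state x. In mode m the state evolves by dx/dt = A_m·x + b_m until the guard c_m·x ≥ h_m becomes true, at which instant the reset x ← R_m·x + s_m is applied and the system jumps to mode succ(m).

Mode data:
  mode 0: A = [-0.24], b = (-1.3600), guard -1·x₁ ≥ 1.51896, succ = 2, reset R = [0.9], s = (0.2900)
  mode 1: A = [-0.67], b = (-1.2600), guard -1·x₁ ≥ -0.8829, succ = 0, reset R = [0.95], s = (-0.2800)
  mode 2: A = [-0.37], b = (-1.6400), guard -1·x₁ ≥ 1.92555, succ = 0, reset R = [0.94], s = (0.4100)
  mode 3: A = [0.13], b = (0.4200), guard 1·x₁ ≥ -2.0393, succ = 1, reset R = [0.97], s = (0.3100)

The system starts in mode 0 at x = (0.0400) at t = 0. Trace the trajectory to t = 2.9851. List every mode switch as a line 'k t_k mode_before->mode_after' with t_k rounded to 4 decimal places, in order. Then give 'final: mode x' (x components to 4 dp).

Mode 0: guard c·x = 1.5190 hit at Δt = 1.3295 (t = 1.3295), x⁻ = (-1.5190) → reset → x⁺ = (-1.0771), jump to mode 2
Mode 2: guard c·x = 1.9256 hit at Δt = 0.7879 (t = 2.1174), x⁻ = (-1.9256) → reset → x⁺ = (-1.4000), jump to mode 0
Mode 0: guard c·x = 1.5190 hit at Δt = 0.1178 (t = 2.2352), x⁻ = (-1.5190) → reset → x⁺ = (-1.0771), jump to mode 2
Mode 2: flow for 0.7499 to horizon, guard not reached → x = (-1.8901)

1 1.3295 0->2
2 2.1174 2->0
3 2.2352 0->2
final: 2 -1.8901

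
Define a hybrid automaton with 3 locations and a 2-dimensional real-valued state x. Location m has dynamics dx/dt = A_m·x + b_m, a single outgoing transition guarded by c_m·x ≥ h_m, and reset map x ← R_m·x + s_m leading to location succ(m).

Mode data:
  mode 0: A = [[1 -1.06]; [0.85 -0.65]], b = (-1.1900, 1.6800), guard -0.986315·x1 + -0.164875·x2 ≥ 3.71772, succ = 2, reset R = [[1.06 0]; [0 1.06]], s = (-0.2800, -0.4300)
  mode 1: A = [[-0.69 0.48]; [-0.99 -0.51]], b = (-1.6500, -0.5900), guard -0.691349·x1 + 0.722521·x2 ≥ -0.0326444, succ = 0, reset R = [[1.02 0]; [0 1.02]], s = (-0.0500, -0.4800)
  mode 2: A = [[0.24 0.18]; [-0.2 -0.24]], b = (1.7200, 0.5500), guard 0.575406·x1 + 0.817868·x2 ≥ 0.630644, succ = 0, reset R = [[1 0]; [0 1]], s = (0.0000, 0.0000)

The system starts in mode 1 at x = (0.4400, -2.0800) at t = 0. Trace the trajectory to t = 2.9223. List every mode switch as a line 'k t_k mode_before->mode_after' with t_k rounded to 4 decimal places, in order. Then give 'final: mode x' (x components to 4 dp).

1 0.8404 1->0
2 1.8914 0->2
final: 2 -3.3836 -0.1286

Mode 1: guard c·x = -0.0326 hit at Δt = 0.8404 (t = 0.8404), x⁻ = (-1.3461, -1.3332) → reset → x⁺ = (-1.4230, -1.8398), jump to mode 0
Mode 0: guard c·x = 3.7177 hit at Δt = 1.0510 (t = 1.8914), x⁻ = (-3.5714, -1.1839) → reset → x⁺ = (-4.0657, -1.6849), jump to mode 2
Mode 2: flow for 1.0309 to horizon, guard not reached → x = (-3.3836, -0.1286)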